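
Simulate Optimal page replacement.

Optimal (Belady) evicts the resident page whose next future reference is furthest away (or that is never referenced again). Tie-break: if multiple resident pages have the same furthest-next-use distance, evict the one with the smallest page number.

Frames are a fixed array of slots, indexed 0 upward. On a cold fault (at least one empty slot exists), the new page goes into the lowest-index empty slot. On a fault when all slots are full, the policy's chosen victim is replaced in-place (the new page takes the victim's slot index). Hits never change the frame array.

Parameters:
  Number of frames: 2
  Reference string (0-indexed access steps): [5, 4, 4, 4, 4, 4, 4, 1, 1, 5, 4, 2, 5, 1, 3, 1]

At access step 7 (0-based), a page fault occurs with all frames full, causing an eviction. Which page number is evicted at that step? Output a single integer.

Answer: 4

Derivation:
Step 0: ref 5 -> FAULT, frames=[5,-]
Step 1: ref 4 -> FAULT, frames=[5,4]
Step 2: ref 4 -> HIT, frames=[5,4]
Step 3: ref 4 -> HIT, frames=[5,4]
Step 4: ref 4 -> HIT, frames=[5,4]
Step 5: ref 4 -> HIT, frames=[5,4]
Step 6: ref 4 -> HIT, frames=[5,4]
Step 7: ref 1 -> FAULT, evict 4, frames=[5,1]
At step 7: evicted page 4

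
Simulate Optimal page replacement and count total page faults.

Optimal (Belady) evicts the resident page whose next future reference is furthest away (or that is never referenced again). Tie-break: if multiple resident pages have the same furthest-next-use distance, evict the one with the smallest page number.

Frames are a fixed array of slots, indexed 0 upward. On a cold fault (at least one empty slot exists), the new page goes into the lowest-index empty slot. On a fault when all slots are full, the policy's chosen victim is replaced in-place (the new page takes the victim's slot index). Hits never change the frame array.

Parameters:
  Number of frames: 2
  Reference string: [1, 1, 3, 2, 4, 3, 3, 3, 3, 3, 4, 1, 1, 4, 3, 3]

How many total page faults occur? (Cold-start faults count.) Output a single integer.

Step 0: ref 1 → FAULT, frames=[1,-]
Step 1: ref 1 → HIT, frames=[1,-]
Step 2: ref 3 → FAULT, frames=[1,3]
Step 3: ref 2 → FAULT (evict 1), frames=[2,3]
Step 4: ref 4 → FAULT (evict 2), frames=[4,3]
Step 5: ref 3 → HIT, frames=[4,3]
Step 6: ref 3 → HIT, frames=[4,3]
Step 7: ref 3 → HIT, frames=[4,3]
Step 8: ref 3 → HIT, frames=[4,3]
Step 9: ref 3 → HIT, frames=[4,3]
Step 10: ref 4 → HIT, frames=[4,3]
Step 11: ref 1 → FAULT (evict 3), frames=[4,1]
Step 12: ref 1 → HIT, frames=[4,1]
Step 13: ref 4 → HIT, frames=[4,1]
Step 14: ref 3 → FAULT (evict 1), frames=[4,3]
Step 15: ref 3 → HIT, frames=[4,3]
Total faults: 6

Answer: 6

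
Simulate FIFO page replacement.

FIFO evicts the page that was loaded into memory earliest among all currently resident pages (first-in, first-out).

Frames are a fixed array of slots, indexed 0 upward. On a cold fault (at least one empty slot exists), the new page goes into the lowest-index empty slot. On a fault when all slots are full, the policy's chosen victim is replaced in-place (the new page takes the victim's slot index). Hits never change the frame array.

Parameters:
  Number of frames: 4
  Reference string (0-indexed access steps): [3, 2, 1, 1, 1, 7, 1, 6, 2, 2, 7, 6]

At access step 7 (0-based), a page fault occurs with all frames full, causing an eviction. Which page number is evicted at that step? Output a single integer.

Step 0: ref 3 -> FAULT, frames=[3,-,-,-]
Step 1: ref 2 -> FAULT, frames=[3,2,-,-]
Step 2: ref 1 -> FAULT, frames=[3,2,1,-]
Step 3: ref 1 -> HIT, frames=[3,2,1,-]
Step 4: ref 1 -> HIT, frames=[3,2,1,-]
Step 5: ref 7 -> FAULT, frames=[3,2,1,7]
Step 6: ref 1 -> HIT, frames=[3,2,1,7]
Step 7: ref 6 -> FAULT, evict 3, frames=[6,2,1,7]
At step 7: evicted page 3

Answer: 3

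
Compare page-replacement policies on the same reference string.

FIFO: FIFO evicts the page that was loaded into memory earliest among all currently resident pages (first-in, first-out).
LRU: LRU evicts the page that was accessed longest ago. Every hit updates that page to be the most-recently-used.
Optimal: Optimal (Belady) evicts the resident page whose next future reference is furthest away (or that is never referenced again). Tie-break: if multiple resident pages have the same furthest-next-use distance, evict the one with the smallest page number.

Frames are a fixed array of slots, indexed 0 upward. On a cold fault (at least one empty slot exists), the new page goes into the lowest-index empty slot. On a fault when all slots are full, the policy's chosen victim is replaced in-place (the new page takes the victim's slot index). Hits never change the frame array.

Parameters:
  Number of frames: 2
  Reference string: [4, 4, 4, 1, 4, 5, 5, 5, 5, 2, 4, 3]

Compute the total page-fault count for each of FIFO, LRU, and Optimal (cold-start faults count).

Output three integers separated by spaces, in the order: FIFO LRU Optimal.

--- FIFO ---
  step 0: ref 4 -> FAULT, frames=[4,-] (faults so far: 1)
  step 1: ref 4 -> HIT, frames=[4,-] (faults so far: 1)
  step 2: ref 4 -> HIT, frames=[4,-] (faults so far: 1)
  step 3: ref 1 -> FAULT, frames=[4,1] (faults so far: 2)
  step 4: ref 4 -> HIT, frames=[4,1] (faults so far: 2)
  step 5: ref 5 -> FAULT, evict 4, frames=[5,1] (faults so far: 3)
  step 6: ref 5 -> HIT, frames=[5,1] (faults so far: 3)
  step 7: ref 5 -> HIT, frames=[5,1] (faults so far: 3)
  step 8: ref 5 -> HIT, frames=[5,1] (faults so far: 3)
  step 9: ref 2 -> FAULT, evict 1, frames=[5,2] (faults so far: 4)
  step 10: ref 4 -> FAULT, evict 5, frames=[4,2] (faults so far: 5)
  step 11: ref 3 -> FAULT, evict 2, frames=[4,3] (faults so far: 6)
  FIFO total faults: 6
--- LRU ---
  step 0: ref 4 -> FAULT, frames=[4,-] (faults so far: 1)
  step 1: ref 4 -> HIT, frames=[4,-] (faults so far: 1)
  step 2: ref 4 -> HIT, frames=[4,-] (faults so far: 1)
  step 3: ref 1 -> FAULT, frames=[4,1] (faults so far: 2)
  step 4: ref 4 -> HIT, frames=[4,1] (faults so far: 2)
  step 5: ref 5 -> FAULT, evict 1, frames=[4,5] (faults so far: 3)
  step 6: ref 5 -> HIT, frames=[4,5] (faults so far: 3)
  step 7: ref 5 -> HIT, frames=[4,5] (faults so far: 3)
  step 8: ref 5 -> HIT, frames=[4,5] (faults so far: 3)
  step 9: ref 2 -> FAULT, evict 4, frames=[2,5] (faults so far: 4)
  step 10: ref 4 -> FAULT, evict 5, frames=[2,4] (faults so far: 5)
  step 11: ref 3 -> FAULT, evict 2, frames=[3,4] (faults so far: 6)
  LRU total faults: 6
--- Optimal ---
  step 0: ref 4 -> FAULT, frames=[4,-] (faults so far: 1)
  step 1: ref 4 -> HIT, frames=[4,-] (faults so far: 1)
  step 2: ref 4 -> HIT, frames=[4,-] (faults so far: 1)
  step 3: ref 1 -> FAULT, frames=[4,1] (faults so far: 2)
  step 4: ref 4 -> HIT, frames=[4,1] (faults so far: 2)
  step 5: ref 5 -> FAULT, evict 1, frames=[4,5] (faults so far: 3)
  step 6: ref 5 -> HIT, frames=[4,5] (faults so far: 3)
  step 7: ref 5 -> HIT, frames=[4,5] (faults so far: 3)
  step 8: ref 5 -> HIT, frames=[4,5] (faults so far: 3)
  step 9: ref 2 -> FAULT, evict 5, frames=[4,2] (faults so far: 4)
  step 10: ref 4 -> HIT, frames=[4,2] (faults so far: 4)
  step 11: ref 3 -> FAULT, evict 2, frames=[4,3] (faults so far: 5)
  Optimal total faults: 5

Answer: 6 6 5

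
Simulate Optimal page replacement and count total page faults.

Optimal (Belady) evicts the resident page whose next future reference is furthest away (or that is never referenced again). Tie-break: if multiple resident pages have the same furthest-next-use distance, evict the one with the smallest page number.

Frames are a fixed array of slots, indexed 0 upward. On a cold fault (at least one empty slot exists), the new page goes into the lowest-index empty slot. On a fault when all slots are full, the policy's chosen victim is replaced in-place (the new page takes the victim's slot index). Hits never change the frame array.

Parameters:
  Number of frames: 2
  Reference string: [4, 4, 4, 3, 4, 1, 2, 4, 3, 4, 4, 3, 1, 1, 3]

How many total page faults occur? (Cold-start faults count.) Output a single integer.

Answer: 6

Derivation:
Step 0: ref 4 → FAULT, frames=[4,-]
Step 1: ref 4 → HIT, frames=[4,-]
Step 2: ref 4 → HIT, frames=[4,-]
Step 3: ref 3 → FAULT, frames=[4,3]
Step 4: ref 4 → HIT, frames=[4,3]
Step 5: ref 1 → FAULT (evict 3), frames=[4,1]
Step 6: ref 2 → FAULT (evict 1), frames=[4,2]
Step 7: ref 4 → HIT, frames=[4,2]
Step 8: ref 3 → FAULT (evict 2), frames=[4,3]
Step 9: ref 4 → HIT, frames=[4,3]
Step 10: ref 4 → HIT, frames=[4,3]
Step 11: ref 3 → HIT, frames=[4,3]
Step 12: ref 1 → FAULT (evict 4), frames=[1,3]
Step 13: ref 1 → HIT, frames=[1,3]
Step 14: ref 3 → HIT, frames=[1,3]
Total faults: 6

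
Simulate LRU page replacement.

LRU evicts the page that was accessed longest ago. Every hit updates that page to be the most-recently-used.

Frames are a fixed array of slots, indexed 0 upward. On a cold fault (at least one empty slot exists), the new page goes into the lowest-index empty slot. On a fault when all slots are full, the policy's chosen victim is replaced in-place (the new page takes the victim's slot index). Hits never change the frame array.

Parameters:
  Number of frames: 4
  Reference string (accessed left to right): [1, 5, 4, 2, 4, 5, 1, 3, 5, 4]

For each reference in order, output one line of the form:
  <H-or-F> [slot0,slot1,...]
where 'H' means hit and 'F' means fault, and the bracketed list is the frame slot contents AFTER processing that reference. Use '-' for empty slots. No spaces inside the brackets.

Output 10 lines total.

F [1,-,-,-]
F [1,5,-,-]
F [1,5,4,-]
F [1,5,4,2]
H [1,5,4,2]
H [1,5,4,2]
H [1,5,4,2]
F [1,5,4,3]
H [1,5,4,3]
H [1,5,4,3]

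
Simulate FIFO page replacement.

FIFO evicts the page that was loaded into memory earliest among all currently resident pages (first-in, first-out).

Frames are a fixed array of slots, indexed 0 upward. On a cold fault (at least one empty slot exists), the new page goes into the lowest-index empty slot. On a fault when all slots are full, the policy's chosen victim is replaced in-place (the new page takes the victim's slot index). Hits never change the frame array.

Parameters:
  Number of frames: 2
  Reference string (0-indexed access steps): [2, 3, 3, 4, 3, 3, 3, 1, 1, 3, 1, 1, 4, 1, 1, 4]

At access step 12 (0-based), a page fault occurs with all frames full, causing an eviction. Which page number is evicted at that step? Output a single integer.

Answer: 1

Derivation:
Step 0: ref 2 -> FAULT, frames=[2,-]
Step 1: ref 3 -> FAULT, frames=[2,3]
Step 2: ref 3 -> HIT, frames=[2,3]
Step 3: ref 4 -> FAULT, evict 2, frames=[4,3]
Step 4: ref 3 -> HIT, frames=[4,3]
Step 5: ref 3 -> HIT, frames=[4,3]
Step 6: ref 3 -> HIT, frames=[4,3]
Step 7: ref 1 -> FAULT, evict 3, frames=[4,1]
Step 8: ref 1 -> HIT, frames=[4,1]
Step 9: ref 3 -> FAULT, evict 4, frames=[3,1]
Step 10: ref 1 -> HIT, frames=[3,1]
Step 11: ref 1 -> HIT, frames=[3,1]
Step 12: ref 4 -> FAULT, evict 1, frames=[3,4]
At step 12: evicted page 1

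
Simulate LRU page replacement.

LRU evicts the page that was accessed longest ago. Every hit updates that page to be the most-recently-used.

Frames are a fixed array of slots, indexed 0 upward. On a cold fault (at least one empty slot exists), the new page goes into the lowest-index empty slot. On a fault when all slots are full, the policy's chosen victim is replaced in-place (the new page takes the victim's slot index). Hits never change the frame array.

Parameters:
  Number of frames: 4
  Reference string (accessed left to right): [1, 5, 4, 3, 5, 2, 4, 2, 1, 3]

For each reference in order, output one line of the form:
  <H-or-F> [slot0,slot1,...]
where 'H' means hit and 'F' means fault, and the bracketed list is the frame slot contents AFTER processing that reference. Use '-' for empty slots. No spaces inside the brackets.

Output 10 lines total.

F [1,-,-,-]
F [1,5,-,-]
F [1,5,4,-]
F [1,5,4,3]
H [1,5,4,3]
F [2,5,4,3]
H [2,5,4,3]
H [2,5,4,3]
F [2,5,4,1]
F [2,3,4,1]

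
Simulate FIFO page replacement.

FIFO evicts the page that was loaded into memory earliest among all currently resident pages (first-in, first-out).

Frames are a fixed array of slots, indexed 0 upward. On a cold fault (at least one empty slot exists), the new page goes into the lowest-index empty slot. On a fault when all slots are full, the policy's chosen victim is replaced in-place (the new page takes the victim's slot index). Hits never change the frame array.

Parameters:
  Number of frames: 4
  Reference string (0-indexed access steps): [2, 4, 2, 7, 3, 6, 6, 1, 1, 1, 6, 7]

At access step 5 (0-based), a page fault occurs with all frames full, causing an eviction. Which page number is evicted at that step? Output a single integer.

Answer: 2

Derivation:
Step 0: ref 2 -> FAULT, frames=[2,-,-,-]
Step 1: ref 4 -> FAULT, frames=[2,4,-,-]
Step 2: ref 2 -> HIT, frames=[2,4,-,-]
Step 3: ref 7 -> FAULT, frames=[2,4,7,-]
Step 4: ref 3 -> FAULT, frames=[2,4,7,3]
Step 5: ref 6 -> FAULT, evict 2, frames=[6,4,7,3]
At step 5: evicted page 2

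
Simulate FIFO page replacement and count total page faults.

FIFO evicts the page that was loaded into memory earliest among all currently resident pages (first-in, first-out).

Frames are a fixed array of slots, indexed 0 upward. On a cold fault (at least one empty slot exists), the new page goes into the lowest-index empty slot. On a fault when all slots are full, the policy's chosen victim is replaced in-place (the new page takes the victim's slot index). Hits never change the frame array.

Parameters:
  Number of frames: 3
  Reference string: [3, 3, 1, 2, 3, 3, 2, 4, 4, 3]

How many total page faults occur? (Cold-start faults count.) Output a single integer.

Answer: 5

Derivation:
Step 0: ref 3 → FAULT, frames=[3,-,-]
Step 1: ref 3 → HIT, frames=[3,-,-]
Step 2: ref 1 → FAULT, frames=[3,1,-]
Step 3: ref 2 → FAULT, frames=[3,1,2]
Step 4: ref 3 → HIT, frames=[3,1,2]
Step 5: ref 3 → HIT, frames=[3,1,2]
Step 6: ref 2 → HIT, frames=[3,1,2]
Step 7: ref 4 → FAULT (evict 3), frames=[4,1,2]
Step 8: ref 4 → HIT, frames=[4,1,2]
Step 9: ref 3 → FAULT (evict 1), frames=[4,3,2]
Total faults: 5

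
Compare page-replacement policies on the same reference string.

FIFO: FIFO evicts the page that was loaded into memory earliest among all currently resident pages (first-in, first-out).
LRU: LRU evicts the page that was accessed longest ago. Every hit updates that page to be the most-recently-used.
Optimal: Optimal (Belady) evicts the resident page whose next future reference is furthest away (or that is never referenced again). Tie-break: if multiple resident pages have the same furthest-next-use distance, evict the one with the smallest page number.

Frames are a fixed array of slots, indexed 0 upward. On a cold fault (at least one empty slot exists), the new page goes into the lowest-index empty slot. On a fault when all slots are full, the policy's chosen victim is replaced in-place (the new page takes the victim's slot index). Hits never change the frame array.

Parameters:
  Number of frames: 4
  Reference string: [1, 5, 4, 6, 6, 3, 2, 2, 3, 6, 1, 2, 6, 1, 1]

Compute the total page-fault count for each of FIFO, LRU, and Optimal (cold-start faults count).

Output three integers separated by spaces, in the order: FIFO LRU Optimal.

--- FIFO ---
  step 0: ref 1 -> FAULT, frames=[1,-,-,-] (faults so far: 1)
  step 1: ref 5 -> FAULT, frames=[1,5,-,-] (faults so far: 2)
  step 2: ref 4 -> FAULT, frames=[1,5,4,-] (faults so far: 3)
  step 3: ref 6 -> FAULT, frames=[1,5,4,6] (faults so far: 4)
  step 4: ref 6 -> HIT, frames=[1,5,4,6] (faults so far: 4)
  step 5: ref 3 -> FAULT, evict 1, frames=[3,5,4,6] (faults so far: 5)
  step 6: ref 2 -> FAULT, evict 5, frames=[3,2,4,6] (faults so far: 6)
  step 7: ref 2 -> HIT, frames=[3,2,4,6] (faults so far: 6)
  step 8: ref 3 -> HIT, frames=[3,2,4,6] (faults so far: 6)
  step 9: ref 6 -> HIT, frames=[3,2,4,6] (faults so far: 6)
  step 10: ref 1 -> FAULT, evict 4, frames=[3,2,1,6] (faults so far: 7)
  step 11: ref 2 -> HIT, frames=[3,2,1,6] (faults so far: 7)
  step 12: ref 6 -> HIT, frames=[3,2,1,6] (faults so far: 7)
  step 13: ref 1 -> HIT, frames=[3,2,1,6] (faults so far: 7)
  step 14: ref 1 -> HIT, frames=[3,2,1,6] (faults so far: 7)
  FIFO total faults: 7
--- LRU ---
  step 0: ref 1 -> FAULT, frames=[1,-,-,-] (faults so far: 1)
  step 1: ref 5 -> FAULT, frames=[1,5,-,-] (faults so far: 2)
  step 2: ref 4 -> FAULT, frames=[1,5,4,-] (faults so far: 3)
  step 3: ref 6 -> FAULT, frames=[1,5,4,6] (faults so far: 4)
  step 4: ref 6 -> HIT, frames=[1,5,4,6] (faults so far: 4)
  step 5: ref 3 -> FAULT, evict 1, frames=[3,5,4,6] (faults so far: 5)
  step 6: ref 2 -> FAULT, evict 5, frames=[3,2,4,6] (faults so far: 6)
  step 7: ref 2 -> HIT, frames=[3,2,4,6] (faults so far: 6)
  step 8: ref 3 -> HIT, frames=[3,2,4,6] (faults so far: 6)
  step 9: ref 6 -> HIT, frames=[3,2,4,6] (faults so far: 6)
  step 10: ref 1 -> FAULT, evict 4, frames=[3,2,1,6] (faults so far: 7)
  step 11: ref 2 -> HIT, frames=[3,2,1,6] (faults so far: 7)
  step 12: ref 6 -> HIT, frames=[3,2,1,6] (faults so far: 7)
  step 13: ref 1 -> HIT, frames=[3,2,1,6] (faults so far: 7)
  step 14: ref 1 -> HIT, frames=[3,2,1,6] (faults so far: 7)
  LRU total faults: 7
--- Optimal ---
  step 0: ref 1 -> FAULT, frames=[1,-,-,-] (faults so far: 1)
  step 1: ref 5 -> FAULT, frames=[1,5,-,-] (faults so far: 2)
  step 2: ref 4 -> FAULT, frames=[1,5,4,-] (faults so far: 3)
  step 3: ref 6 -> FAULT, frames=[1,5,4,6] (faults so far: 4)
  step 4: ref 6 -> HIT, frames=[1,5,4,6] (faults so far: 4)
  step 5: ref 3 -> FAULT, evict 4, frames=[1,5,3,6] (faults so far: 5)
  step 6: ref 2 -> FAULT, evict 5, frames=[1,2,3,6] (faults so far: 6)
  step 7: ref 2 -> HIT, frames=[1,2,3,6] (faults so far: 6)
  step 8: ref 3 -> HIT, frames=[1,2,3,6] (faults so far: 6)
  step 9: ref 6 -> HIT, frames=[1,2,3,6] (faults so far: 6)
  step 10: ref 1 -> HIT, frames=[1,2,3,6] (faults so far: 6)
  step 11: ref 2 -> HIT, frames=[1,2,3,6] (faults so far: 6)
  step 12: ref 6 -> HIT, frames=[1,2,3,6] (faults so far: 6)
  step 13: ref 1 -> HIT, frames=[1,2,3,6] (faults so far: 6)
  step 14: ref 1 -> HIT, frames=[1,2,3,6] (faults so far: 6)
  Optimal total faults: 6

Answer: 7 7 6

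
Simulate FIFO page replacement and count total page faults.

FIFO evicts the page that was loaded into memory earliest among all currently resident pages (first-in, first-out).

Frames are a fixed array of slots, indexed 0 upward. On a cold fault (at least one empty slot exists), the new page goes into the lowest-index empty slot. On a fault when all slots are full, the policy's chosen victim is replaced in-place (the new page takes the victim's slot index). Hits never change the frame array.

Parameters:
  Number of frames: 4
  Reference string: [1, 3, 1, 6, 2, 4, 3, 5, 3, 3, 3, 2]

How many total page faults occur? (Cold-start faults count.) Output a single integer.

Step 0: ref 1 → FAULT, frames=[1,-,-,-]
Step 1: ref 3 → FAULT, frames=[1,3,-,-]
Step 2: ref 1 → HIT, frames=[1,3,-,-]
Step 3: ref 6 → FAULT, frames=[1,3,6,-]
Step 4: ref 2 → FAULT, frames=[1,3,6,2]
Step 5: ref 4 → FAULT (evict 1), frames=[4,3,6,2]
Step 6: ref 3 → HIT, frames=[4,3,6,2]
Step 7: ref 5 → FAULT (evict 3), frames=[4,5,6,2]
Step 8: ref 3 → FAULT (evict 6), frames=[4,5,3,2]
Step 9: ref 3 → HIT, frames=[4,5,3,2]
Step 10: ref 3 → HIT, frames=[4,5,3,2]
Step 11: ref 2 → HIT, frames=[4,5,3,2]
Total faults: 7

Answer: 7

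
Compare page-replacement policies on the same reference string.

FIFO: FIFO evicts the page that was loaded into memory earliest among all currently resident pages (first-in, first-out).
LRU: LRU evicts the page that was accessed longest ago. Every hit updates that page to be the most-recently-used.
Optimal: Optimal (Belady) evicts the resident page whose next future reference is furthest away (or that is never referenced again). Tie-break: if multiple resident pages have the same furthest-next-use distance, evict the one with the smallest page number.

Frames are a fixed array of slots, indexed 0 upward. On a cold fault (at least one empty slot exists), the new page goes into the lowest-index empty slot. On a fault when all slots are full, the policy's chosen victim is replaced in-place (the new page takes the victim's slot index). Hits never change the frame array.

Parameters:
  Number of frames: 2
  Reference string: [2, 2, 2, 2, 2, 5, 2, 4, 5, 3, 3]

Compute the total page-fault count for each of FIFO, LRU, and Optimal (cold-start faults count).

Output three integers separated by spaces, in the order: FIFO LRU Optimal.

--- FIFO ---
  step 0: ref 2 -> FAULT, frames=[2,-] (faults so far: 1)
  step 1: ref 2 -> HIT, frames=[2,-] (faults so far: 1)
  step 2: ref 2 -> HIT, frames=[2,-] (faults so far: 1)
  step 3: ref 2 -> HIT, frames=[2,-] (faults so far: 1)
  step 4: ref 2 -> HIT, frames=[2,-] (faults so far: 1)
  step 5: ref 5 -> FAULT, frames=[2,5] (faults so far: 2)
  step 6: ref 2 -> HIT, frames=[2,5] (faults so far: 2)
  step 7: ref 4 -> FAULT, evict 2, frames=[4,5] (faults so far: 3)
  step 8: ref 5 -> HIT, frames=[4,5] (faults so far: 3)
  step 9: ref 3 -> FAULT, evict 5, frames=[4,3] (faults so far: 4)
  step 10: ref 3 -> HIT, frames=[4,3] (faults so far: 4)
  FIFO total faults: 4
--- LRU ---
  step 0: ref 2 -> FAULT, frames=[2,-] (faults so far: 1)
  step 1: ref 2 -> HIT, frames=[2,-] (faults so far: 1)
  step 2: ref 2 -> HIT, frames=[2,-] (faults so far: 1)
  step 3: ref 2 -> HIT, frames=[2,-] (faults so far: 1)
  step 4: ref 2 -> HIT, frames=[2,-] (faults so far: 1)
  step 5: ref 5 -> FAULT, frames=[2,5] (faults so far: 2)
  step 6: ref 2 -> HIT, frames=[2,5] (faults so far: 2)
  step 7: ref 4 -> FAULT, evict 5, frames=[2,4] (faults so far: 3)
  step 8: ref 5 -> FAULT, evict 2, frames=[5,4] (faults so far: 4)
  step 9: ref 3 -> FAULT, evict 4, frames=[5,3] (faults so far: 5)
  step 10: ref 3 -> HIT, frames=[5,3] (faults so far: 5)
  LRU total faults: 5
--- Optimal ---
  step 0: ref 2 -> FAULT, frames=[2,-] (faults so far: 1)
  step 1: ref 2 -> HIT, frames=[2,-] (faults so far: 1)
  step 2: ref 2 -> HIT, frames=[2,-] (faults so far: 1)
  step 3: ref 2 -> HIT, frames=[2,-] (faults so far: 1)
  step 4: ref 2 -> HIT, frames=[2,-] (faults so far: 1)
  step 5: ref 5 -> FAULT, frames=[2,5] (faults so far: 2)
  step 6: ref 2 -> HIT, frames=[2,5] (faults so far: 2)
  step 7: ref 4 -> FAULT, evict 2, frames=[4,5] (faults so far: 3)
  step 8: ref 5 -> HIT, frames=[4,5] (faults so far: 3)
  step 9: ref 3 -> FAULT, evict 4, frames=[3,5] (faults so far: 4)
  step 10: ref 3 -> HIT, frames=[3,5] (faults so far: 4)
  Optimal total faults: 4

Answer: 4 5 4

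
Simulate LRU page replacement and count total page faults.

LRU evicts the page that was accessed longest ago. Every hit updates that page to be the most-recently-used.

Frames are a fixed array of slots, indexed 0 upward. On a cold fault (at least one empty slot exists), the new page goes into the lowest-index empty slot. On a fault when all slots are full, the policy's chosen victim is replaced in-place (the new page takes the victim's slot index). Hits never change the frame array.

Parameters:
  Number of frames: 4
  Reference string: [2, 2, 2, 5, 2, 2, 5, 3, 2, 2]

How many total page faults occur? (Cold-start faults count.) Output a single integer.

Step 0: ref 2 → FAULT, frames=[2,-,-,-]
Step 1: ref 2 → HIT, frames=[2,-,-,-]
Step 2: ref 2 → HIT, frames=[2,-,-,-]
Step 3: ref 5 → FAULT, frames=[2,5,-,-]
Step 4: ref 2 → HIT, frames=[2,5,-,-]
Step 5: ref 2 → HIT, frames=[2,5,-,-]
Step 6: ref 5 → HIT, frames=[2,5,-,-]
Step 7: ref 3 → FAULT, frames=[2,5,3,-]
Step 8: ref 2 → HIT, frames=[2,5,3,-]
Step 9: ref 2 → HIT, frames=[2,5,3,-]
Total faults: 3

Answer: 3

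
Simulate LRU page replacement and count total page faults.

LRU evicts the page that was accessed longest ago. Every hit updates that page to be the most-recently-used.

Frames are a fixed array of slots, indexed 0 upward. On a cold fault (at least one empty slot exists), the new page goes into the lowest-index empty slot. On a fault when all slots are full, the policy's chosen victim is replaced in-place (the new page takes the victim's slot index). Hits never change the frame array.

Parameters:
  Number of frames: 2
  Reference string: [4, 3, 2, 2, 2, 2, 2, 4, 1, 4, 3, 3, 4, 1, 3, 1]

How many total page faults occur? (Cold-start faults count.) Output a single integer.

Answer: 8

Derivation:
Step 0: ref 4 → FAULT, frames=[4,-]
Step 1: ref 3 → FAULT, frames=[4,3]
Step 2: ref 2 → FAULT (evict 4), frames=[2,3]
Step 3: ref 2 → HIT, frames=[2,3]
Step 4: ref 2 → HIT, frames=[2,3]
Step 5: ref 2 → HIT, frames=[2,3]
Step 6: ref 2 → HIT, frames=[2,3]
Step 7: ref 4 → FAULT (evict 3), frames=[2,4]
Step 8: ref 1 → FAULT (evict 2), frames=[1,4]
Step 9: ref 4 → HIT, frames=[1,4]
Step 10: ref 3 → FAULT (evict 1), frames=[3,4]
Step 11: ref 3 → HIT, frames=[3,4]
Step 12: ref 4 → HIT, frames=[3,4]
Step 13: ref 1 → FAULT (evict 3), frames=[1,4]
Step 14: ref 3 → FAULT (evict 4), frames=[1,3]
Step 15: ref 1 → HIT, frames=[1,3]
Total faults: 8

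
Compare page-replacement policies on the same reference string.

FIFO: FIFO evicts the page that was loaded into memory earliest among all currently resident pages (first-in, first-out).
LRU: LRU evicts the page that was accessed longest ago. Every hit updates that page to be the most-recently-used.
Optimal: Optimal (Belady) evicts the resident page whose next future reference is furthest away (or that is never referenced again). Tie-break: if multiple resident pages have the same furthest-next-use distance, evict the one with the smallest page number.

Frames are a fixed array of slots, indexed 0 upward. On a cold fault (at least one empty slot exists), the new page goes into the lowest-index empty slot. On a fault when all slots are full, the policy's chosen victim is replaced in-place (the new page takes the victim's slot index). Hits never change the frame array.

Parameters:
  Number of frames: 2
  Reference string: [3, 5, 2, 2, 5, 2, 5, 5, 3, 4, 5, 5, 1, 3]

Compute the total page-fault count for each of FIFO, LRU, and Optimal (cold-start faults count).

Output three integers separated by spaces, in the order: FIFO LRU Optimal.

Answer: 8 8 7

Derivation:
--- FIFO ---
  step 0: ref 3 -> FAULT, frames=[3,-] (faults so far: 1)
  step 1: ref 5 -> FAULT, frames=[3,5] (faults so far: 2)
  step 2: ref 2 -> FAULT, evict 3, frames=[2,5] (faults so far: 3)
  step 3: ref 2 -> HIT, frames=[2,5] (faults so far: 3)
  step 4: ref 5 -> HIT, frames=[2,5] (faults so far: 3)
  step 5: ref 2 -> HIT, frames=[2,5] (faults so far: 3)
  step 6: ref 5 -> HIT, frames=[2,5] (faults so far: 3)
  step 7: ref 5 -> HIT, frames=[2,5] (faults so far: 3)
  step 8: ref 3 -> FAULT, evict 5, frames=[2,3] (faults so far: 4)
  step 9: ref 4 -> FAULT, evict 2, frames=[4,3] (faults so far: 5)
  step 10: ref 5 -> FAULT, evict 3, frames=[4,5] (faults so far: 6)
  step 11: ref 5 -> HIT, frames=[4,5] (faults so far: 6)
  step 12: ref 1 -> FAULT, evict 4, frames=[1,5] (faults so far: 7)
  step 13: ref 3 -> FAULT, evict 5, frames=[1,3] (faults so far: 8)
  FIFO total faults: 8
--- LRU ---
  step 0: ref 3 -> FAULT, frames=[3,-] (faults so far: 1)
  step 1: ref 5 -> FAULT, frames=[3,5] (faults so far: 2)
  step 2: ref 2 -> FAULT, evict 3, frames=[2,5] (faults so far: 3)
  step 3: ref 2 -> HIT, frames=[2,5] (faults so far: 3)
  step 4: ref 5 -> HIT, frames=[2,5] (faults so far: 3)
  step 5: ref 2 -> HIT, frames=[2,5] (faults so far: 3)
  step 6: ref 5 -> HIT, frames=[2,5] (faults so far: 3)
  step 7: ref 5 -> HIT, frames=[2,5] (faults so far: 3)
  step 8: ref 3 -> FAULT, evict 2, frames=[3,5] (faults so far: 4)
  step 9: ref 4 -> FAULT, evict 5, frames=[3,4] (faults so far: 5)
  step 10: ref 5 -> FAULT, evict 3, frames=[5,4] (faults so far: 6)
  step 11: ref 5 -> HIT, frames=[5,4] (faults so far: 6)
  step 12: ref 1 -> FAULT, evict 4, frames=[5,1] (faults so far: 7)
  step 13: ref 3 -> FAULT, evict 5, frames=[3,1] (faults so far: 8)
  LRU total faults: 8
--- Optimal ---
  step 0: ref 3 -> FAULT, frames=[3,-] (faults so far: 1)
  step 1: ref 5 -> FAULT, frames=[3,5] (faults so far: 2)
  step 2: ref 2 -> FAULT, evict 3, frames=[2,5] (faults so far: 3)
  step 3: ref 2 -> HIT, frames=[2,5] (faults so far: 3)
  step 4: ref 5 -> HIT, frames=[2,5] (faults so far: 3)
  step 5: ref 2 -> HIT, frames=[2,5] (faults so far: 3)
  step 6: ref 5 -> HIT, frames=[2,5] (faults so far: 3)
  step 7: ref 5 -> HIT, frames=[2,5] (faults so far: 3)
  step 8: ref 3 -> FAULT, evict 2, frames=[3,5] (faults so far: 4)
  step 9: ref 4 -> FAULT, evict 3, frames=[4,5] (faults so far: 5)
  step 10: ref 5 -> HIT, frames=[4,5] (faults so far: 5)
  step 11: ref 5 -> HIT, frames=[4,5] (faults so far: 5)
  step 12: ref 1 -> FAULT, evict 4, frames=[1,5] (faults so far: 6)
  step 13: ref 3 -> FAULT, evict 1, frames=[3,5] (faults so far: 7)
  Optimal total faults: 7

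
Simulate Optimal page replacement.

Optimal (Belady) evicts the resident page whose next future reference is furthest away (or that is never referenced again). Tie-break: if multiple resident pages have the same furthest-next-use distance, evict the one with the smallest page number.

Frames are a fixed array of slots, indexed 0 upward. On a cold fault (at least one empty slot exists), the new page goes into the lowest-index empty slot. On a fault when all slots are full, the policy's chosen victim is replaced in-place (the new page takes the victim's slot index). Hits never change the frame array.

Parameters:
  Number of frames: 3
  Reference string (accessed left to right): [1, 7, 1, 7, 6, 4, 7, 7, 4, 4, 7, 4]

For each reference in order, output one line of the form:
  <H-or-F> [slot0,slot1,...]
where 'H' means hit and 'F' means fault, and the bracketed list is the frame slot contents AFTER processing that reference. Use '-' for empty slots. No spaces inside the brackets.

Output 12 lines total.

F [1,-,-]
F [1,7,-]
H [1,7,-]
H [1,7,-]
F [1,7,6]
F [4,7,6]
H [4,7,6]
H [4,7,6]
H [4,7,6]
H [4,7,6]
H [4,7,6]
H [4,7,6]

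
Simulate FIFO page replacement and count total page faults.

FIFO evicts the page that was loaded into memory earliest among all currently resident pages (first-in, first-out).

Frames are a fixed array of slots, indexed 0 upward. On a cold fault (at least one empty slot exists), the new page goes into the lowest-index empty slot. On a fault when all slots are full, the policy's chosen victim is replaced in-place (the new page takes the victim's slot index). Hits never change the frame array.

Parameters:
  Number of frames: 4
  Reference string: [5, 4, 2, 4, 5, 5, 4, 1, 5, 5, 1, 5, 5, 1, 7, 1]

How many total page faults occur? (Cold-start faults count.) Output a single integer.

Step 0: ref 5 → FAULT, frames=[5,-,-,-]
Step 1: ref 4 → FAULT, frames=[5,4,-,-]
Step 2: ref 2 → FAULT, frames=[5,4,2,-]
Step 3: ref 4 → HIT, frames=[5,4,2,-]
Step 4: ref 5 → HIT, frames=[5,4,2,-]
Step 5: ref 5 → HIT, frames=[5,4,2,-]
Step 6: ref 4 → HIT, frames=[5,4,2,-]
Step 7: ref 1 → FAULT, frames=[5,4,2,1]
Step 8: ref 5 → HIT, frames=[5,4,2,1]
Step 9: ref 5 → HIT, frames=[5,4,2,1]
Step 10: ref 1 → HIT, frames=[5,4,2,1]
Step 11: ref 5 → HIT, frames=[5,4,2,1]
Step 12: ref 5 → HIT, frames=[5,4,2,1]
Step 13: ref 1 → HIT, frames=[5,4,2,1]
Step 14: ref 7 → FAULT (evict 5), frames=[7,4,2,1]
Step 15: ref 1 → HIT, frames=[7,4,2,1]
Total faults: 5

Answer: 5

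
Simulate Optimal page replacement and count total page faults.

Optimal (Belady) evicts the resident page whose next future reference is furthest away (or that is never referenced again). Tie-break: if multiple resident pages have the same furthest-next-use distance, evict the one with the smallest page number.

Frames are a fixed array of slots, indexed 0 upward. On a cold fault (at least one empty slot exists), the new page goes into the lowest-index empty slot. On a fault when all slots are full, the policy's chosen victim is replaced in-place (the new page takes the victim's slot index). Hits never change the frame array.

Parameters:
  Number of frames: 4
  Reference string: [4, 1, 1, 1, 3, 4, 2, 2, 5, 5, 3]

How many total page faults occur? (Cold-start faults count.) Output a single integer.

Step 0: ref 4 → FAULT, frames=[4,-,-,-]
Step 1: ref 1 → FAULT, frames=[4,1,-,-]
Step 2: ref 1 → HIT, frames=[4,1,-,-]
Step 3: ref 1 → HIT, frames=[4,1,-,-]
Step 4: ref 3 → FAULT, frames=[4,1,3,-]
Step 5: ref 4 → HIT, frames=[4,1,3,-]
Step 6: ref 2 → FAULT, frames=[4,1,3,2]
Step 7: ref 2 → HIT, frames=[4,1,3,2]
Step 8: ref 5 → FAULT (evict 1), frames=[4,5,3,2]
Step 9: ref 5 → HIT, frames=[4,5,3,2]
Step 10: ref 3 → HIT, frames=[4,5,3,2]
Total faults: 5

Answer: 5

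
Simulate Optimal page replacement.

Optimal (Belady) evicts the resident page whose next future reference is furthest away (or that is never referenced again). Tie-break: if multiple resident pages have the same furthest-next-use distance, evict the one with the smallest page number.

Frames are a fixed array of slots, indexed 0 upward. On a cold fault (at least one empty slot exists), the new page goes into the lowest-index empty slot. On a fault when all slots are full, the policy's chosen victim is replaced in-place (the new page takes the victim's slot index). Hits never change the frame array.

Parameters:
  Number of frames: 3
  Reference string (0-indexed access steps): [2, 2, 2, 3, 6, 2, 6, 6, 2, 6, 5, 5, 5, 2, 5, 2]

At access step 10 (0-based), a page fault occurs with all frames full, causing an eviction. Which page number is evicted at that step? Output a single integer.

Answer: 3

Derivation:
Step 0: ref 2 -> FAULT, frames=[2,-,-]
Step 1: ref 2 -> HIT, frames=[2,-,-]
Step 2: ref 2 -> HIT, frames=[2,-,-]
Step 3: ref 3 -> FAULT, frames=[2,3,-]
Step 4: ref 6 -> FAULT, frames=[2,3,6]
Step 5: ref 2 -> HIT, frames=[2,3,6]
Step 6: ref 6 -> HIT, frames=[2,3,6]
Step 7: ref 6 -> HIT, frames=[2,3,6]
Step 8: ref 2 -> HIT, frames=[2,3,6]
Step 9: ref 6 -> HIT, frames=[2,3,6]
Step 10: ref 5 -> FAULT, evict 3, frames=[2,5,6]
At step 10: evicted page 3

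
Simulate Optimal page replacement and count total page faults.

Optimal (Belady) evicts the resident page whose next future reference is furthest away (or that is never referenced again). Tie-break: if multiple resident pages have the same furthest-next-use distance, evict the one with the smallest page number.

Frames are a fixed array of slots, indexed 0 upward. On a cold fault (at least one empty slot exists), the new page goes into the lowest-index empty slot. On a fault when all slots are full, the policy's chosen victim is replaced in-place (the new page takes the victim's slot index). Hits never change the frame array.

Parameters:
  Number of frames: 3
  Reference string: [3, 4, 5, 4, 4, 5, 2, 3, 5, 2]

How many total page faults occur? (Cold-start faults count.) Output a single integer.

Answer: 4

Derivation:
Step 0: ref 3 → FAULT, frames=[3,-,-]
Step 1: ref 4 → FAULT, frames=[3,4,-]
Step 2: ref 5 → FAULT, frames=[3,4,5]
Step 3: ref 4 → HIT, frames=[3,4,5]
Step 4: ref 4 → HIT, frames=[3,4,5]
Step 5: ref 5 → HIT, frames=[3,4,5]
Step 6: ref 2 → FAULT (evict 4), frames=[3,2,5]
Step 7: ref 3 → HIT, frames=[3,2,5]
Step 8: ref 5 → HIT, frames=[3,2,5]
Step 9: ref 2 → HIT, frames=[3,2,5]
Total faults: 4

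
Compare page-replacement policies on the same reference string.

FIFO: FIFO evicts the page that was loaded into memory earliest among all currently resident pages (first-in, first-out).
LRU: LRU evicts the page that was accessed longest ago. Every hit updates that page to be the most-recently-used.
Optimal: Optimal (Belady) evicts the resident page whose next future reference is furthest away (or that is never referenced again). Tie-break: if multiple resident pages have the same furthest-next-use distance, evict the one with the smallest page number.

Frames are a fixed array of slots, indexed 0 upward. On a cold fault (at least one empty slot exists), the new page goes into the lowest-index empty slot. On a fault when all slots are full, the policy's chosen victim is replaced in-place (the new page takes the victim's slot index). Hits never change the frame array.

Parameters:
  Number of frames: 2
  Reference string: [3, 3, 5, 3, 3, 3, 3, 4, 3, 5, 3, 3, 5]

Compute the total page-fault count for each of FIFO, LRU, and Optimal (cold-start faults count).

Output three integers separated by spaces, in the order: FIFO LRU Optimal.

--- FIFO ---
  step 0: ref 3 -> FAULT, frames=[3,-] (faults so far: 1)
  step 1: ref 3 -> HIT, frames=[3,-] (faults so far: 1)
  step 2: ref 5 -> FAULT, frames=[3,5] (faults so far: 2)
  step 3: ref 3 -> HIT, frames=[3,5] (faults so far: 2)
  step 4: ref 3 -> HIT, frames=[3,5] (faults so far: 2)
  step 5: ref 3 -> HIT, frames=[3,5] (faults so far: 2)
  step 6: ref 3 -> HIT, frames=[3,5] (faults so far: 2)
  step 7: ref 4 -> FAULT, evict 3, frames=[4,5] (faults so far: 3)
  step 8: ref 3 -> FAULT, evict 5, frames=[4,3] (faults so far: 4)
  step 9: ref 5 -> FAULT, evict 4, frames=[5,3] (faults so far: 5)
  step 10: ref 3 -> HIT, frames=[5,3] (faults so far: 5)
  step 11: ref 3 -> HIT, frames=[5,3] (faults so far: 5)
  step 12: ref 5 -> HIT, frames=[5,3] (faults so far: 5)
  FIFO total faults: 5
--- LRU ---
  step 0: ref 3 -> FAULT, frames=[3,-] (faults so far: 1)
  step 1: ref 3 -> HIT, frames=[3,-] (faults so far: 1)
  step 2: ref 5 -> FAULT, frames=[3,5] (faults so far: 2)
  step 3: ref 3 -> HIT, frames=[3,5] (faults so far: 2)
  step 4: ref 3 -> HIT, frames=[3,5] (faults so far: 2)
  step 5: ref 3 -> HIT, frames=[3,5] (faults so far: 2)
  step 6: ref 3 -> HIT, frames=[3,5] (faults so far: 2)
  step 7: ref 4 -> FAULT, evict 5, frames=[3,4] (faults so far: 3)
  step 8: ref 3 -> HIT, frames=[3,4] (faults so far: 3)
  step 9: ref 5 -> FAULT, evict 4, frames=[3,5] (faults so far: 4)
  step 10: ref 3 -> HIT, frames=[3,5] (faults so far: 4)
  step 11: ref 3 -> HIT, frames=[3,5] (faults so far: 4)
  step 12: ref 5 -> HIT, frames=[3,5] (faults so far: 4)
  LRU total faults: 4
--- Optimal ---
  step 0: ref 3 -> FAULT, frames=[3,-] (faults so far: 1)
  step 1: ref 3 -> HIT, frames=[3,-] (faults so far: 1)
  step 2: ref 5 -> FAULT, frames=[3,5] (faults so far: 2)
  step 3: ref 3 -> HIT, frames=[3,5] (faults so far: 2)
  step 4: ref 3 -> HIT, frames=[3,5] (faults so far: 2)
  step 5: ref 3 -> HIT, frames=[3,5] (faults so far: 2)
  step 6: ref 3 -> HIT, frames=[3,5] (faults so far: 2)
  step 7: ref 4 -> FAULT, evict 5, frames=[3,4] (faults so far: 3)
  step 8: ref 3 -> HIT, frames=[3,4] (faults so far: 3)
  step 9: ref 5 -> FAULT, evict 4, frames=[3,5] (faults so far: 4)
  step 10: ref 3 -> HIT, frames=[3,5] (faults so far: 4)
  step 11: ref 3 -> HIT, frames=[3,5] (faults so far: 4)
  step 12: ref 5 -> HIT, frames=[3,5] (faults so far: 4)
  Optimal total faults: 4

Answer: 5 4 4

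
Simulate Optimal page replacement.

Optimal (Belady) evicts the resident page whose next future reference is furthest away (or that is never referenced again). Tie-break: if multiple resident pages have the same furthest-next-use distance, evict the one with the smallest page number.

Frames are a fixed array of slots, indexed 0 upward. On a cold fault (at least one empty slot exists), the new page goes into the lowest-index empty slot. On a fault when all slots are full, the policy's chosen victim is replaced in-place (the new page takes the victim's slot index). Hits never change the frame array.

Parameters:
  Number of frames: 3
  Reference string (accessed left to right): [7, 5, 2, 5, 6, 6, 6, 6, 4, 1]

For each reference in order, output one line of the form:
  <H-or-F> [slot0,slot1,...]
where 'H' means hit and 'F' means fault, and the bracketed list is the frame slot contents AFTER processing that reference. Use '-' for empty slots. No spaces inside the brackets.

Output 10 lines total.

F [7,-,-]
F [7,5,-]
F [7,5,2]
H [7,5,2]
F [7,5,6]
H [7,5,6]
H [7,5,6]
H [7,5,6]
F [7,4,6]
F [7,1,6]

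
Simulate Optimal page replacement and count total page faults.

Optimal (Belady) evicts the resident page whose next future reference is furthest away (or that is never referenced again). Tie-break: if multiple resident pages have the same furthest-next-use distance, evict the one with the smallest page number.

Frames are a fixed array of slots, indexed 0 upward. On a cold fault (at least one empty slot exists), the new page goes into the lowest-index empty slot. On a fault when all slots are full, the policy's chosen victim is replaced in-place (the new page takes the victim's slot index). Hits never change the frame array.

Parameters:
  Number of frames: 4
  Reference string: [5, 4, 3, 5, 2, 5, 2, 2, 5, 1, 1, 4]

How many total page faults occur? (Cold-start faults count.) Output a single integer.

Step 0: ref 5 → FAULT, frames=[5,-,-,-]
Step 1: ref 4 → FAULT, frames=[5,4,-,-]
Step 2: ref 3 → FAULT, frames=[5,4,3,-]
Step 3: ref 5 → HIT, frames=[5,4,3,-]
Step 4: ref 2 → FAULT, frames=[5,4,3,2]
Step 5: ref 5 → HIT, frames=[5,4,3,2]
Step 6: ref 2 → HIT, frames=[5,4,3,2]
Step 7: ref 2 → HIT, frames=[5,4,3,2]
Step 8: ref 5 → HIT, frames=[5,4,3,2]
Step 9: ref 1 → FAULT (evict 2), frames=[5,4,3,1]
Step 10: ref 1 → HIT, frames=[5,4,3,1]
Step 11: ref 4 → HIT, frames=[5,4,3,1]
Total faults: 5

Answer: 5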